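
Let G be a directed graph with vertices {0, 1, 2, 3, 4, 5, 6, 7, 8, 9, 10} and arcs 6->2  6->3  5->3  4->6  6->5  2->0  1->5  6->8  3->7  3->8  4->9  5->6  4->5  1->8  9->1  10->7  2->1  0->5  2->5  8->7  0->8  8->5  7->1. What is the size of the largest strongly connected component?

{0, 1, 2, 3, 5, 6, 7, 8} are all mutually reachable — one SCC of size 8.
{4} is an SCC by itself.
{9} is an SCC by itself.
{10} is an SCC by itself.
The largest has 8 vertices.

8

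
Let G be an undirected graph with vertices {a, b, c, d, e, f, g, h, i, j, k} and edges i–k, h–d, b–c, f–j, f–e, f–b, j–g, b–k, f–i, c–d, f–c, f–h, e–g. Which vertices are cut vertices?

Removing f increases the component count from 2 to 3, so f is a cut vertex.
By contrast removing i leaves 2 components; it is not a cut vertex. No other vertex is a cut vertex either.

f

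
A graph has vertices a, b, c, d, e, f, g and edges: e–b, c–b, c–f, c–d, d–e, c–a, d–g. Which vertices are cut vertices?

c, d

Removing c increases the component count from 1 to 3, so c is a cut vertex.
Removing d increases the component count from 1 to 2, so d is a cut vertex.
By contrast removing f leaves 1 component; it is not a cut vertex. No other vertex is a cut vertex either.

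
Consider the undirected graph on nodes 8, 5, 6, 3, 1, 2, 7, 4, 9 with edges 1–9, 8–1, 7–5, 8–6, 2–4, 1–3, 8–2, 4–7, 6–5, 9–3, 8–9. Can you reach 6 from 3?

From 3 we can reach 1, 2, 3, 4, 5, 6, 7, 8, 9, which includes 6.

Yes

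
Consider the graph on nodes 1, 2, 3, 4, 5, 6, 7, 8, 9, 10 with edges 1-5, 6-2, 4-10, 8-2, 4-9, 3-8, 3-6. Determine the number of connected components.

7 is isolated — a component by itself.
Starting from 1 we can reach 1, 5. That is one component of size 2.
Starting from 4 we can reach 4, 9, 10. That is one component of size 3.
Starting from 2 we can reach 2, 3, 6, 8. That is one component of size 4.
Total: 4 components.

4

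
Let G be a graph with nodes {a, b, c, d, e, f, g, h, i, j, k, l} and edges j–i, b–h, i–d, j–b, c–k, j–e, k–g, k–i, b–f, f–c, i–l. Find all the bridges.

b-h, d-i, e-j, g-k, i-l

The edges on the cycle j-b-f-c-k-i-j are not bridges since each lies on that cycle.
But removing g–k disconnects g from k; removing i–l disconnects i from l; removing h–b disconnects h from b; removing i–d disconnects i from d — these are bridges.
In total 5 edges are bridges.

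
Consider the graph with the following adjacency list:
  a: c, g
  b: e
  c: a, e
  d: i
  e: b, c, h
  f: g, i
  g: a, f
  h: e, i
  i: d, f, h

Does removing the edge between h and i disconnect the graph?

No

After removing h-i, the path h-e-c-a-g-f-i still connects them, so the edge is not a bridge.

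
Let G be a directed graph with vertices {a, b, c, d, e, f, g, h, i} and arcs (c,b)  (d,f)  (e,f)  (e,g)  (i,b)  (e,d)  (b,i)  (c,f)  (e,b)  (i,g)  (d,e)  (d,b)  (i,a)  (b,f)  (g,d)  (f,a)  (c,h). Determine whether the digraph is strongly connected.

There is no directed path from b to c, so the graph is not strongly connected.

No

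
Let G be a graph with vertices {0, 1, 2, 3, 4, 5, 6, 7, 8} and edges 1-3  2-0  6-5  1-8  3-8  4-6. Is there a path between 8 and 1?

From 8 we can reach 1, 3, 8, which includes 1.

Yes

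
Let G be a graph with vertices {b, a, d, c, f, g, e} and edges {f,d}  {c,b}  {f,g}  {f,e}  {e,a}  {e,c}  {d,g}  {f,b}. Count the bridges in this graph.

The edges on the cycle f-e-c-b-f are not bridges since each lies on that cycle.
But removing a - e disconnects a from e — this is a bridge.

1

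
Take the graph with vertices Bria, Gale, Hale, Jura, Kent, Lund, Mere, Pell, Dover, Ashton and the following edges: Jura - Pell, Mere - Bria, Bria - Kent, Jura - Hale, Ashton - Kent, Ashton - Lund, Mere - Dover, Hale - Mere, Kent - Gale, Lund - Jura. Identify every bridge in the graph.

The edges on the cycle Ashton-Lund-Jura-Hale-Mere-Bria-Kent-Ashton are not bridges since each lies on that cycle.
But removing Gale - Kent disconnects Gale from Kent; removing Jura - Pell disconnects Jura from Pell; removing Dover - Mere disconnects Dover from Mere — these are bridges.

Dover-Mere, Gale-Kent, Jura-Pell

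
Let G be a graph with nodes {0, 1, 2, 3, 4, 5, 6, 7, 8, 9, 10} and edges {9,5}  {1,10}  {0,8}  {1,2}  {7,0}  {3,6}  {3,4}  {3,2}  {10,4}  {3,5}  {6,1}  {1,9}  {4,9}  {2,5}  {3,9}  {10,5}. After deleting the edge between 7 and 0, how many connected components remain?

Before removal there are 2 components.
7-0 is a bridge — removing it separates 7's side from 0's side.
After removal: 3 components.

3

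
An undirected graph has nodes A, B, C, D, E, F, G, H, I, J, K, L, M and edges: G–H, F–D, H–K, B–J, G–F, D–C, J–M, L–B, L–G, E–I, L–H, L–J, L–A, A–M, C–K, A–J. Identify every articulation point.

L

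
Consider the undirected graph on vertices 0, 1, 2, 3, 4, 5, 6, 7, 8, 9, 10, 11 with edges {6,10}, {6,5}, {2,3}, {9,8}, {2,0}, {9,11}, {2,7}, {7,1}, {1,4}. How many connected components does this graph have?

Starting from 8 we can reach 8, 9, 11. That is one component of size 3.
Starting from 5 we can reach 5, 6, 10. That is one component of size 3.
Starting from 0 we can reach 0, 1, 2, 3, 4, 7. That is one component of size 6.
Total: 3 components.

3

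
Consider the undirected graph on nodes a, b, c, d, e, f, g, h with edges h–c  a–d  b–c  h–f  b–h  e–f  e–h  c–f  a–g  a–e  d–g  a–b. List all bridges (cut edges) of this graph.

none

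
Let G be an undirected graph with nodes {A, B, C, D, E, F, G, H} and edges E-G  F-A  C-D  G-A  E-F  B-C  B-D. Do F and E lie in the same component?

Yes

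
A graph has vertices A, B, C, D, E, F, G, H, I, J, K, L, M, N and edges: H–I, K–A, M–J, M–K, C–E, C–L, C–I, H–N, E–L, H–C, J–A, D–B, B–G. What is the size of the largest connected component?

F is isolated — a component by itself.
Starting from B we can reach B, D, G. That is one component of size 3.
Starting from A we can reach A, J, K, M. That is one component of size 4.
Starting from C we can reach C, E, H, I, L, N. That is one component of size 6.
The largest has 6 vertices.

6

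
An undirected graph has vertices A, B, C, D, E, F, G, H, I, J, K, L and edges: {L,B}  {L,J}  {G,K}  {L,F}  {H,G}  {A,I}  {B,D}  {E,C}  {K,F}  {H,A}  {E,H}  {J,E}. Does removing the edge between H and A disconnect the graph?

Removing H—A leaves no path between H and A: the component count goes from 1 to 2. So it is a bridge.

Yes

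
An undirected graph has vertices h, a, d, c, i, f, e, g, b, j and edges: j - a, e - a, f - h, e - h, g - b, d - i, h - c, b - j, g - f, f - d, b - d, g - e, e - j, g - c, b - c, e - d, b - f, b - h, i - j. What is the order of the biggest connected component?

10

Starting from a we can reach a, b, c, d, e, f, g, h, i, j. That is one component of size 10.
The largest has 10 vertices.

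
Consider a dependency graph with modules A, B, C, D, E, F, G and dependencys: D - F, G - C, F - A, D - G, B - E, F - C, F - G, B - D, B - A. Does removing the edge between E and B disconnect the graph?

Removing E - B leaves no path between E and B: the component count goes from 1 to 2. So it is a bridge.

Yes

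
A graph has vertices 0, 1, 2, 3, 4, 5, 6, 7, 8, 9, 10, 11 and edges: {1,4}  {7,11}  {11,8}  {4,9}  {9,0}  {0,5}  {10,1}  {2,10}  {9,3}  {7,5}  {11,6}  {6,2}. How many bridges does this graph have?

The edges on the cycle 7-11-6-2-10-1-4-9-0-5-7 are not bridges since each lies on that cycle.
But removing 11—8 disconnects 11 from 8; removing 3—9 disconnects 3 from 9 — these are bridges.
That makes 2 bridges.

2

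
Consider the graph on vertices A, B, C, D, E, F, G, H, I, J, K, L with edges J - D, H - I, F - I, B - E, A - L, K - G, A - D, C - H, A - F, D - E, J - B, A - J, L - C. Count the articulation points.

1

Removing A increases the component count from 2 to 3, so A is a cut vertex.
By contrast removing J leaves 2 components; it is not a cut vertex. No other vertex is a cut vertex either.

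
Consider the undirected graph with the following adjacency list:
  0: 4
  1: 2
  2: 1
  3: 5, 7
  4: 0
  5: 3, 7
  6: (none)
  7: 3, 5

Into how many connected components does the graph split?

4

6 is isolated — a component by itself.
Starting from 1 we can reach 1, 2. That is one component of size 2.
Starting from 0 we can reach 0, 4. That is one component of size 2.
Starting from 3 we can reach 3, 5, 7. That is one component of size 3.
Total: 4 components.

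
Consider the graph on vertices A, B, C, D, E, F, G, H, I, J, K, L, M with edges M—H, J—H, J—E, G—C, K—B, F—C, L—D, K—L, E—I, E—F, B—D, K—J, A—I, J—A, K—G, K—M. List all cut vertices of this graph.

Removing K increases the component count from 1 to 2, so K is a cut vertex.
By contrast removing F leaves 1 component; it is not a cut vertex. No other vertex is a cut vertex either.

K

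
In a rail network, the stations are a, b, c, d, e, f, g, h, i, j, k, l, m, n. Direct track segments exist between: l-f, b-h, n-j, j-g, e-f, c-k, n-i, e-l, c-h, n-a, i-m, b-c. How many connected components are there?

4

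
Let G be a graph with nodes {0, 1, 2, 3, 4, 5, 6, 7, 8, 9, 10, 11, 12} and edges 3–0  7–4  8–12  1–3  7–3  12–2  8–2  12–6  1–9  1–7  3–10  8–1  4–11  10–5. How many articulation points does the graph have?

Removing 1 increases the component count from 1 to 3, so 1 is a cut vertex.
Removing 3 increases the component count from 1 to 3, so 3 is a cut vertex.
Removing 4 increases the component count from 1 to 2, so 4 is a cut vertex.
Likewise 7, 8, 10, 12 are cut vertices.
By contrast removing 6 leaves 1 component; it is not a cut vertex. No other vertex is a cut vertex either.

7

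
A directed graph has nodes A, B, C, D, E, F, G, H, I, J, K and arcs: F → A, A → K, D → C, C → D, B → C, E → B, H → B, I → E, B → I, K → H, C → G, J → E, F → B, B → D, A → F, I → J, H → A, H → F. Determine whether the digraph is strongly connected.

There is no directed path from C to H, so the graph is not strongly connected.

No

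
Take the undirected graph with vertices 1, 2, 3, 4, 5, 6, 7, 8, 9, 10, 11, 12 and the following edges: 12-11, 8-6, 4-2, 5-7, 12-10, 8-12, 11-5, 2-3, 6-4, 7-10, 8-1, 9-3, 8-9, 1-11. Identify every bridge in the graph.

none

The edges on the cycle 8-1-11-5-7-10-12-8 are not bridges since each lies on that cycle.
Every edge lies on some cycle, so there are no bridges.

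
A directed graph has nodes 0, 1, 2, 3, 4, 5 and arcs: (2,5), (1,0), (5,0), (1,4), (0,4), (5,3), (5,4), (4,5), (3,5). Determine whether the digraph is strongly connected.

No

There is no directed path from 1 to 2, so the graph is not strongly connected.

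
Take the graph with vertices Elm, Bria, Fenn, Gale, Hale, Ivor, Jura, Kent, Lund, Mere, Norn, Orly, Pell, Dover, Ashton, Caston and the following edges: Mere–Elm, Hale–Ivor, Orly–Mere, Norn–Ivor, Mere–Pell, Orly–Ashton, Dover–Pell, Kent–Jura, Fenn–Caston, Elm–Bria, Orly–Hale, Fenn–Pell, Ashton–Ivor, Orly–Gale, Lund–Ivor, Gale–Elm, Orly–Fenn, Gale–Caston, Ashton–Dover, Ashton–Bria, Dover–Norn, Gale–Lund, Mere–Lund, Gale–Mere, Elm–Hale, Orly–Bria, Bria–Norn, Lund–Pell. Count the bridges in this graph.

1

The edges on the cycle Orly-Fenn-Pell-Dover-Ashton-Orly are not bridges since each lies on that cycle.
But removing Kent–Jura disconnects Kent from Jura — this is a bridge.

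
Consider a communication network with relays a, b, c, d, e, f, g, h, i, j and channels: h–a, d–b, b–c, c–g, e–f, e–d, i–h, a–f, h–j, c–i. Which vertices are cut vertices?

Removing c increases the component count from 1 to 2, so c is a cut vertex.
Removing h increases the component count from 1 to 2, so h is a cut vertex.
By contrast removing d leaves 1 component; it is not a cut vertex. No other vertex is a cut vertex either.

c, h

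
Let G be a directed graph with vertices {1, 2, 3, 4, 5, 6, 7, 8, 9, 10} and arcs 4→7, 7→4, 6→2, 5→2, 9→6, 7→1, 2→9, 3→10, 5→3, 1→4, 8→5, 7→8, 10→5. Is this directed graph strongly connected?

No

There is no directed path from 5 to 7, so the graph is not strongly connected.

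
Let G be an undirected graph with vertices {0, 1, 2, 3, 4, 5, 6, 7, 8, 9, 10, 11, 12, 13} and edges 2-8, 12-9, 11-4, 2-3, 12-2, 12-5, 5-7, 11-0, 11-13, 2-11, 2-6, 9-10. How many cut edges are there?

removing 11-2 disconnects 11 from 2; removing 0-11 disconnects 0 from 11; removing 5-7 disconnects 5 from 7; removing 6-2 disconnects 6 from 2 — these are bridges.
In total 12 edges are bridges.

12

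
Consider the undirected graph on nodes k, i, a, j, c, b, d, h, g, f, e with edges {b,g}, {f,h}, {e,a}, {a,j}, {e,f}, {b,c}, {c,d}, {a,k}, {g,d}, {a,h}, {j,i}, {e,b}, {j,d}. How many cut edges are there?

The edges on the cycle e-b-g-d-j-a-e are not bridges since each lies on that cycle.
But removing a-k disconnects a from k; removing j-i disconnects j from i — these are bridges.
That makes 2 bridges.

2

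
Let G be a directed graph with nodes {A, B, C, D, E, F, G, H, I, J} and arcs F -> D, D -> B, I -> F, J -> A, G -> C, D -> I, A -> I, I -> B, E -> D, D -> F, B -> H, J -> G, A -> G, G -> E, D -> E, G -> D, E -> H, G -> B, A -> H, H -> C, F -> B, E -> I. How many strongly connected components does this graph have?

{D, E, F, I} are all mutually reachable — one SCC of size 4.
{H} is an SCC by itself.
{J} is an SCC by itself.
{G} is an SCC by itself.
{A} is an SCC by itself.
(and 2 more singleton SCCs)
That gives 7 strongly connected components.

7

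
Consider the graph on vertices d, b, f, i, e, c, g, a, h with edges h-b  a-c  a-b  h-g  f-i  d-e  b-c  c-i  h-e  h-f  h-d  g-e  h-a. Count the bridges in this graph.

0

The edges on the cycle h-g-e-h are not bridges since each lies on that cycle.
Every edge lies on some cycle, so there are no bridges.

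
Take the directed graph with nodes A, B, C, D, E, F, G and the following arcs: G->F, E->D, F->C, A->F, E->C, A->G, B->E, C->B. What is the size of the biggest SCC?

{B, C, E} are all mutually reachable — one SCC of size 3.
{G} is an SCC by itself.
{F} is an SCC by itself.
{A} is an SCC by itself.
{D} is an SCC by itself.
The largest has 3 vertices.

3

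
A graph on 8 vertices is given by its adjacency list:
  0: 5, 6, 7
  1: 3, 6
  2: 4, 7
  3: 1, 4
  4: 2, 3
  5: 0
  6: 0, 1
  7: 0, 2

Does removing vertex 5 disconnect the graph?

Deleting 5 leaves 1 component (was 1), so 5 is not a cut vertex.

No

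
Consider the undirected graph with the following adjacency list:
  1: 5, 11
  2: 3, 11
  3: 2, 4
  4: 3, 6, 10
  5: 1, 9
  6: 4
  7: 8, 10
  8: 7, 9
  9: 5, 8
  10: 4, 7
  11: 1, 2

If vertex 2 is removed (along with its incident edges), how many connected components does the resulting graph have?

1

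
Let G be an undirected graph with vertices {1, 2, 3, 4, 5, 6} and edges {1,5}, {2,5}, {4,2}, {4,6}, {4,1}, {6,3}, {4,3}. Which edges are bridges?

none

The edges on the cycle 4-6-3-4 are not bridges since each lies on that cycle.
Every edge lies on some cycle, so there are no bridges.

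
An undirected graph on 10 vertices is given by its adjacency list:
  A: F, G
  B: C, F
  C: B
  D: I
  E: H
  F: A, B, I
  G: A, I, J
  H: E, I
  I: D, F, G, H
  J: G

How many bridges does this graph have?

6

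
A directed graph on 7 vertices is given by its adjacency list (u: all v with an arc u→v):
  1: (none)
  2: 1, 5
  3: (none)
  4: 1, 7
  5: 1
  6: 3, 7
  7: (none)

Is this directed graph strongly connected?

No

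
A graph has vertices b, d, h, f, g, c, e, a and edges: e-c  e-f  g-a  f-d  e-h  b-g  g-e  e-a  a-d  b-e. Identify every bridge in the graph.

The edges on the cycle b-g-e-b are not bridges since each lies on that cycle.
But removing e-c disconnects e from c; removing e-h disconnects e from h — these are bridges.

c-e, e-h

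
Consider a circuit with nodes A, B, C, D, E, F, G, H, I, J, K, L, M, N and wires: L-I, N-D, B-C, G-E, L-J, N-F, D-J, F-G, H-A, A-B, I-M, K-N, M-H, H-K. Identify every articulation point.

Removing A increases the component count from 1 to 2, so A is a cut vertex.
Removing B increases the component count from 1 to 2, so B is a cut vertex.
Removing F increases the component count from 1 to 2, so F is a cut vertex.
Likewise G, H, N are cut vertices.
By contrast removing K leaves 1 component; it is not a cut vertex. No other vertex is a cut vertex either.

A, B, F, G, H, N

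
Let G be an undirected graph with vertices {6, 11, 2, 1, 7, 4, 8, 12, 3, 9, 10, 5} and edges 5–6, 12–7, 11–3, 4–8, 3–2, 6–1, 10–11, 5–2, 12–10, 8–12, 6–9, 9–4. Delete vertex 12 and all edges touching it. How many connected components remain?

2

With 12 gone, the remaining components are: {7}; {1, 2, 3, 4, 5, 6, 8, 9, 10, 11}.
That is 2 components.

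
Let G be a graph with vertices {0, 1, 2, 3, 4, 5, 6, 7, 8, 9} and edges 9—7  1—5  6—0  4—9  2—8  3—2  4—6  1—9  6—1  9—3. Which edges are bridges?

The edges on the cycle 4-6-1-9-4 are not bridges since each lies on that cycle.
But removing 6—0 disconnects 6 from 0; removing 7—9 disconnects 7 from 9; removing 3—2 disconnects 3 from 2; removing 8—2 disconnects 8 from 2 — these are bridges.
In total 6 edges are bridges.

0-6, 1-5, 2-3, 2-8, 3-9, 7-9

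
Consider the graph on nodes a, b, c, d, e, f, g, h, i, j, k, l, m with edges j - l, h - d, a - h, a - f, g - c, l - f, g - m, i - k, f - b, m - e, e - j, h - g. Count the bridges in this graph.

The edges on the cycle a-h-g-m-e-j-l-f-a are not bridges since each lies on that cycle.
But removing d - h disconnects d from h; removing g - c disconnects g from c; removing i - k disconnects i from k; removing b - f disconnects b from f — these are bridges.
That makes 4 bridges.

4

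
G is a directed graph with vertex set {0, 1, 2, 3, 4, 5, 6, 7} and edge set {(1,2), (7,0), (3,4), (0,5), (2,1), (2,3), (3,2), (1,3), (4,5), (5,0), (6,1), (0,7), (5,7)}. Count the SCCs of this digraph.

4

{1, 2, 3} are all mutually reachable — one SCC of size 3.
{0, 5, 7} are all mutually reachable — one SCC of size 3.
{4} is an SCC by itself.
{6} is an SCC by itself.
That gives 4 strongly connected components.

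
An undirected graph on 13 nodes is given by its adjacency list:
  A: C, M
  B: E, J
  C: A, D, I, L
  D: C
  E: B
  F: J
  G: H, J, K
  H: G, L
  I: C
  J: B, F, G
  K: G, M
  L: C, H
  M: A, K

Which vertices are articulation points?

B, C, G, J

Removing B increases the component count from 1 to 2, so B is a cut vertex.
Removing C increases the component count from 1 to 3, so C is a cut vertex.
Removing G increases the component count from 1 to 2, so G is a cut vertex.
Likewise J is a cut vertex.
By contrast removing F leaves 1 component; it is not a cut vertex. No other vertex is a cut vertex either.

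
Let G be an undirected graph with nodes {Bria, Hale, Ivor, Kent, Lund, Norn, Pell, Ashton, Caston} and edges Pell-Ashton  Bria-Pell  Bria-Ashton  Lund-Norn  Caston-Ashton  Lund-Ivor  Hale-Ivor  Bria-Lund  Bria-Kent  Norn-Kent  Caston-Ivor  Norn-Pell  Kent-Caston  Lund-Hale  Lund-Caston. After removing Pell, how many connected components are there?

With Pell gone, the remaining components are: {Bria, Hale, Ivor, Kent, Lund, Norn, Ashton, Caston}.
That is 1 component.

1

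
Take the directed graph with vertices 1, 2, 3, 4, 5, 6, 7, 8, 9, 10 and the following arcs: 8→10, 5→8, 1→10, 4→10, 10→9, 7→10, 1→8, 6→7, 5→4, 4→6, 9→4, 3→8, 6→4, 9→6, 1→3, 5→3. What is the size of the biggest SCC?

{4, 6, 7, 9, 10} are all mutually reachable — one SCC of size 5.
{8} is an SCC by itself.
{5} is an SCC by itself.
{2} is an SCC by itself.
{1} is an SCC by itself.
(and 1 more singleton SCC)
The largest has 5 vertices.

5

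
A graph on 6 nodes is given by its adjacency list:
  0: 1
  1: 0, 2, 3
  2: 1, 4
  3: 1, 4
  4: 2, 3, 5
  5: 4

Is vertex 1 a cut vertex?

Deleting 1 raises the number of components from 1 to 2, so 1 is a cut vertex.

Yes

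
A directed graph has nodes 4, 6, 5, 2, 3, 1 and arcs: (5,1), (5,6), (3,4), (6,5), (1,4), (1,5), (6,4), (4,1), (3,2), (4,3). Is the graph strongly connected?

No

There is no directed path from 2 to 3, so the graph is not strongly connected.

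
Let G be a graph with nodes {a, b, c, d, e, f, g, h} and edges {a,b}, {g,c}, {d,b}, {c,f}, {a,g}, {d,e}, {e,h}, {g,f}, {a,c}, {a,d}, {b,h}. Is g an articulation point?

Deleting g leaves 1 component (was 1) (its neighbors a, c, f remain connected to each other), so g is not a cut vertex.

No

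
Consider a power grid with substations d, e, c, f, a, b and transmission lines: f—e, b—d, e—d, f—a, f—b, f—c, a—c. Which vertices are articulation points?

f

Removing f increases the component count from 1 to 2, so f is a cut vertex.
By contrast removing c leaves 1 component; it is not a cut vertex. No other vertex is a cut vertex either.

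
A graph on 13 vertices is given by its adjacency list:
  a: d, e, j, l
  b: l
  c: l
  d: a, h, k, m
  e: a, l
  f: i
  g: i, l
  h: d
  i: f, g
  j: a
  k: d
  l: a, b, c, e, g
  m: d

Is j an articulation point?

Deleting j leaves 1 component (was 1), so j is not a cut vertex.

No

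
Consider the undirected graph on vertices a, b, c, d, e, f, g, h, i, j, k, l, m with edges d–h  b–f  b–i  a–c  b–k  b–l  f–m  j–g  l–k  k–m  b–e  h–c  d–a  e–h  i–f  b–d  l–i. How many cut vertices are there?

1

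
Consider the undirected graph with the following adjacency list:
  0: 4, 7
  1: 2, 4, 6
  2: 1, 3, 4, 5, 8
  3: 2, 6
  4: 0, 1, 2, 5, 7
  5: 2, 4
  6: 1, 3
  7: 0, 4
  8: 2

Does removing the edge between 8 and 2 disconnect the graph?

Yes

Removing 8-2 leaves no path between 8 and 2: the component count goes from 1 to 2. So it is a bridge.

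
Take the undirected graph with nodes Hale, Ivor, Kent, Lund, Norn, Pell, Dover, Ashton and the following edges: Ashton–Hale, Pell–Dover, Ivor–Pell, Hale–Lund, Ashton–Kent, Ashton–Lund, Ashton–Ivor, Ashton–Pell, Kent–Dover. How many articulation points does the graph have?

1

Removing Ashton increases the component count from 2 to 3, so Ashton is a cut vertex.
By contrast removing Hale leaves 2 components; it is not a cut vertex. No other vertex is a cut vertex either.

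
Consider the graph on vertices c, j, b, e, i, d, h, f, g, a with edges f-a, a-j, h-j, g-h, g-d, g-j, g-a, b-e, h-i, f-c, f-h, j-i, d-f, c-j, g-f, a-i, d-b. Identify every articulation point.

b, d

Removing b increases the component count from 1 to 2, so b is a cut vertex.
Removing d increases the component count from 1 to 2, so d is a cut vertex.
By contrast removing f leaves 1 component; it is not a cut vertex. No other vertex is a cut vertex either.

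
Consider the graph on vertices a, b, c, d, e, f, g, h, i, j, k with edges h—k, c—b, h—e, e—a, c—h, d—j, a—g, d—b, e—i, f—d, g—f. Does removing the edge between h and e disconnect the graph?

No

After removing h—e, the path h-c-b-d-f-g-a-e still connects them, so the edge is not a bridge.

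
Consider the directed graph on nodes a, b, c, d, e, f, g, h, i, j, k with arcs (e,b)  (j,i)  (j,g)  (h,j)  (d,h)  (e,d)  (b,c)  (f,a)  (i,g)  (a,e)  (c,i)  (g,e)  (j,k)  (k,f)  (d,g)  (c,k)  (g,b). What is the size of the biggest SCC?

11

{a, b, c, d, e, f, g, h, i, j, k} are all mutually reachable — one SCC of size 11.
The largest has 11 vertices.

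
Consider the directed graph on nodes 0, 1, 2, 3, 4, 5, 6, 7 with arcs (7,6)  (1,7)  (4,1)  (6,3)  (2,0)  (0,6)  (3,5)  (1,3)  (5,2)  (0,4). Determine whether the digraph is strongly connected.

From 4 we can reach every vertex (0, 1, 2, 3, 4, 5, 6, 7), and every vertex can reach 4 (0, 1, 2, 3, 4, 5, 6, 7). So the whole graph is one strongly connected component.

Yes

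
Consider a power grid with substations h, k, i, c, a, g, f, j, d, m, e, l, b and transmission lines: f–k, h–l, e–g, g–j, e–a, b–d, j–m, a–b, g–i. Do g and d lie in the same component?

Yes

From g we can reach a, b, d, e, g, i, j, m, which includes d.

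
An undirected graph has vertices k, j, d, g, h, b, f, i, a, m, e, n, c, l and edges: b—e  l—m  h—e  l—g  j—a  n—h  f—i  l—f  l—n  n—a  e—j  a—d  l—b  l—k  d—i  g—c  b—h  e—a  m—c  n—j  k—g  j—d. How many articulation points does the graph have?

1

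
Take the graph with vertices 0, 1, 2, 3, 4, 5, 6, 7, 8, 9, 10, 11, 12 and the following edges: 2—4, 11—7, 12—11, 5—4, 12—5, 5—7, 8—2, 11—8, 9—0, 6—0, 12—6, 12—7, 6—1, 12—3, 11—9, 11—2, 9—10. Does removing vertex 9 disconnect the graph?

Yes

Deleting 9 raises the number of components from 1 to 2, so 9 is a cut vertex.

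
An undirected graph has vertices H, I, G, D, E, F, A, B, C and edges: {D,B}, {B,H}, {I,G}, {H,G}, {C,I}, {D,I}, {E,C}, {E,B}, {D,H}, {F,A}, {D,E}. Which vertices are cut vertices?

Removing H, for instance, still leaves 2 components. No single vertex removal increases the component count — the graph has no articulation points.

none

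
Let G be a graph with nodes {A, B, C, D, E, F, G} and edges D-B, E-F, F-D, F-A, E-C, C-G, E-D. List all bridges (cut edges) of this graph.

A-F, B-D, C-E, C-G

The edges on the cycle E-F-D-E are not bridges since each lies on that cycle.
But removing C-G disconnects C from G; removing F-A disconnects F from A; removing D-B disconnects D from B; removing E-C disconnects E from C — these are bridges.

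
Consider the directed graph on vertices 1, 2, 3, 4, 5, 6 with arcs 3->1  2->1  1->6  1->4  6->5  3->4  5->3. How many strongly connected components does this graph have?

3

{1, 3, 5, 6} are all mutually reachable — one SCC of size 4.
{2} is an SCC by itself.
{4} is an SCC by itself.
That gives 3 strongly connected components.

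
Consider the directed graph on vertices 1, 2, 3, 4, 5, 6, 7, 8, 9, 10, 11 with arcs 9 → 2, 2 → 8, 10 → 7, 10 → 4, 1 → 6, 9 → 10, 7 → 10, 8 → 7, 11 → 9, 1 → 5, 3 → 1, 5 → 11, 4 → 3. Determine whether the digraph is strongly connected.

No

There is no directed path from 6 to 7, so the graph is not strongly connected.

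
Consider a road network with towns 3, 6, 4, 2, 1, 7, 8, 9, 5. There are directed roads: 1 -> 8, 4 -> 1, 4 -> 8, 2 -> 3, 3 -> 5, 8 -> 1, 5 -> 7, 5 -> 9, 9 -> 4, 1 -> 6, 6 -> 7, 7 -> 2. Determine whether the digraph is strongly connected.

Yes

From 8 we can reach every vertex (1, 2, 3, 4, 5, 6, 7, 8, 9), and every vertex can reach 8 (1, 2, 3, 4, 5, 6, 7, 8, 9). So the whole graph is one strongly connected component.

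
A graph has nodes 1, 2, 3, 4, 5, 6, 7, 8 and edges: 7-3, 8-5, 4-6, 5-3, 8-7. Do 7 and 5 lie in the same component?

From 7 we can reach 3, 5, 7, 8, which includes 5.

Yes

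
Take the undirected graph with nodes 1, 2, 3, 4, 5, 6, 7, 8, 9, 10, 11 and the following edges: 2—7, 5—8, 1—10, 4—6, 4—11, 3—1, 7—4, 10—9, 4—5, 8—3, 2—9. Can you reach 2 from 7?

From 7 we can reach 1, 2, 3, 4, 5, 6, 7, 8, 9, 10, 11, which includes 2.

Yes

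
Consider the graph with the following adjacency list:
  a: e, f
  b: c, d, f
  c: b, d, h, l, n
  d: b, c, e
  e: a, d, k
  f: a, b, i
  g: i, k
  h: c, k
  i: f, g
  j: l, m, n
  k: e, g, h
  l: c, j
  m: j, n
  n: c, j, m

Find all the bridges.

none

The edges on the cycle n-m-j-n are not bridges since each lies on that cycle.
Every edge lies on some cycle, so there are no bridges.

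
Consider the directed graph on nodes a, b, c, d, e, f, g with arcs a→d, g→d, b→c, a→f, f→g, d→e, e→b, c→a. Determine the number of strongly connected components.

{a, b, c, d, e, f, g} are all mutually reachable — one SCC of size 7.
That gives 1 strongly connected component.

1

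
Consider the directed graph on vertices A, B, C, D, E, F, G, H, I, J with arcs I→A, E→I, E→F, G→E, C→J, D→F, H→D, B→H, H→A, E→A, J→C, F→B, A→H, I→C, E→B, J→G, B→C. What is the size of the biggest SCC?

{A, B, C, D, E, F, G, H, I, J} are all mutually reachable — one SCC of size 10.
The largest has 10 vertices.

10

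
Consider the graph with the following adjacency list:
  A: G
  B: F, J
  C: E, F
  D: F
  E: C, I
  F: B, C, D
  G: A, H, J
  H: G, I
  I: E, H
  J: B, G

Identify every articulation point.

Removing F increases the component count from 1 to 2, so F is a cut vertex.
Removing G increases the component count from 1 to 2, so G is a cut vertex.
By contrast removing D leaves 1 component; it is not a cut vertex. No other vertex is a cut vertex either.

F, G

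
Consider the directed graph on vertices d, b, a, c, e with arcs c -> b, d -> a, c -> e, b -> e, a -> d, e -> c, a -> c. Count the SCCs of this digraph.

2

{b, c, e} are all mutually reachable — one SCC of size 3.
{a, d} are all mutually reachable — one SCC of size 2.
That gives 2 strongly connected components.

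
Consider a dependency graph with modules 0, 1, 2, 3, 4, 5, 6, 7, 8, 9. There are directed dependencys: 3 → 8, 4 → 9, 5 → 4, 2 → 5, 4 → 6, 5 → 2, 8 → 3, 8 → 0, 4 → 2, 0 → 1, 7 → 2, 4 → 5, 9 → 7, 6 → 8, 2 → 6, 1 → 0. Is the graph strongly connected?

No

There is no directed path from 3 to 4, so the graph is not strongly connected.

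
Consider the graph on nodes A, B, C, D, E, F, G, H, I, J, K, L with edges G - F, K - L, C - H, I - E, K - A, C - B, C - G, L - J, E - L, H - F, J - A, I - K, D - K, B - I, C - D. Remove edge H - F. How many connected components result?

1

H and F are still connected via H-C-G-F, so the component count stays at 1.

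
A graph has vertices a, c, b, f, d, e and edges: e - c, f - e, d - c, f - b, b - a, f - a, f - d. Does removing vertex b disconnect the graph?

Deleting b leaves 1 component (was 1) (its neighbors a, f remain connected to each other), so b is not a cut vertex.

No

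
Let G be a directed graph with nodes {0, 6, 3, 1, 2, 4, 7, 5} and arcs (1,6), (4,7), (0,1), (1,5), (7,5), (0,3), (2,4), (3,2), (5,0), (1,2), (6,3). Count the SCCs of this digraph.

1

{0, 1, 2, 3, 4, 5, 6, 7} are all mutually reachable — one SCC of size 8.
That gives 1 strongly connected component.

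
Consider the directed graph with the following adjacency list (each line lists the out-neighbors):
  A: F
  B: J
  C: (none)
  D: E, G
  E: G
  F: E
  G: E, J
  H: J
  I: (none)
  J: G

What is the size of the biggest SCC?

3

{E, G, J} are all mutually reachable — one SCC of size 3.
{I} is an SCC by itself.
{B} is an SCC by itself.
{D} is an SCC by itself.
{C} is an SCC by itself.
(and 3 more singleton SCCs)
The largest has 3 vertices.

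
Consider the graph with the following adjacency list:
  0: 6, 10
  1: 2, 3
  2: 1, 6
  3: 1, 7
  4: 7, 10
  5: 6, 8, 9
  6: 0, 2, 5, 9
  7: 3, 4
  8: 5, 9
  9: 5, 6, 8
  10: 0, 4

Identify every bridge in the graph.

none

The edges on the cycle 6-2-1-3-7-4-10-0-6 are not bridges since each lies on that cycle.
Every edge lies on some cycle, so there are no bridges.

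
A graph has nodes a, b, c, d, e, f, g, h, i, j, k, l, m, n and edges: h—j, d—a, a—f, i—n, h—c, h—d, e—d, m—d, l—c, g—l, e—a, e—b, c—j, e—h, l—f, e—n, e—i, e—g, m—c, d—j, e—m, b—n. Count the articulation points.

1

Removing e increases the component count from 2 to 3, so e is a cut vertex.
By contrast removing n leaves 2 components; it is not a cut vertex. No other vertex is a cut vertex either.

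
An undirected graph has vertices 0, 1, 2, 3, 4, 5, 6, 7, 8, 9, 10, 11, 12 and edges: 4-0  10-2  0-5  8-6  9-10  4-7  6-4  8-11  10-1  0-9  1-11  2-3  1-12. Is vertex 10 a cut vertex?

Deleting 10 raises the number of components from 1 to 2, so 10 is a cut vertex.

Yes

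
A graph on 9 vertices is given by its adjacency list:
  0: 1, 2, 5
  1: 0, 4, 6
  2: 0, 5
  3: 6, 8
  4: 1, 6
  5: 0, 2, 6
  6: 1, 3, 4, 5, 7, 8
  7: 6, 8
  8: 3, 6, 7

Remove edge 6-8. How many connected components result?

6 and 8 are still connected via 6-7-8, so the component count stays at 1.

1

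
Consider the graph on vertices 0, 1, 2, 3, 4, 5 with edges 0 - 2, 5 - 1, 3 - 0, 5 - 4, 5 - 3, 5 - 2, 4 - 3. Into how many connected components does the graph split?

Starting from 0 we can reach 0, 1, 2, 3, 4, 5. That is one component of size 6.
Total: 1 component.

1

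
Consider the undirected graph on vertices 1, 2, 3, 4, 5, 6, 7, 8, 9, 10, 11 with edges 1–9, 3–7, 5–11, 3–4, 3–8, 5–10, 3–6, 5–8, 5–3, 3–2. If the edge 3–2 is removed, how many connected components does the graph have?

Before removal there are 2 components.
3–2 is a bridge — removing it separates 3's side from 2's side.
After removal: 3 components.

3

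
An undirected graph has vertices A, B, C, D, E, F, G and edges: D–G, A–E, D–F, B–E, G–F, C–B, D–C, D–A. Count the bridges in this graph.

0

The edges on the cycle D-G-F-D are not bridges since each lies on that cycle.
Every edge lies on some cycle, so there are no bridges.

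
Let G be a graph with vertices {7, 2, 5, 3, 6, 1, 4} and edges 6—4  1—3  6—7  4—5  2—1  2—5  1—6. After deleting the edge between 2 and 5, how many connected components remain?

2 and 5 are still connected via 2-1-6-4-5, so the component count stays at 1.

1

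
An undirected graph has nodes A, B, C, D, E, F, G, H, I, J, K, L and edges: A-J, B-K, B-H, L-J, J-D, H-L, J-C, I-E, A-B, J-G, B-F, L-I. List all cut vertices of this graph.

B, I, J, L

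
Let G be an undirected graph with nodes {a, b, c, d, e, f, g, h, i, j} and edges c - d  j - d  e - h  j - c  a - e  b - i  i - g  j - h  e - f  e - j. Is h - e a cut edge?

No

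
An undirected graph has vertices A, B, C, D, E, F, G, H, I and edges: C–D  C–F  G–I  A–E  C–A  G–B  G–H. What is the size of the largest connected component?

5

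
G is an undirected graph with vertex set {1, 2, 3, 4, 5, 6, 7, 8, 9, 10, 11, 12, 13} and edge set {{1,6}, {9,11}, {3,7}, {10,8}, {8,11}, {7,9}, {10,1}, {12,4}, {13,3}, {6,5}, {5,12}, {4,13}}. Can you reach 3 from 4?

From 4 we can reach 1, 3, 4, 5, 6, 7, 8, 9, 10, 11, 12, 13, which includes 3.

Yes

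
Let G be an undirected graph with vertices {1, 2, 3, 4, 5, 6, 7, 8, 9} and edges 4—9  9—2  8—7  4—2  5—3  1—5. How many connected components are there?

6 is isolated — a component by itself.
Starting from 7 we can reach 7, 8. That is one component of size 2.
Starting from 2 we can reach 2, 4, 9. That is one component of size 3.
Starting from 1 we can reach 1, 3, 5. That is one component of size 3.
Total: 4 components.

4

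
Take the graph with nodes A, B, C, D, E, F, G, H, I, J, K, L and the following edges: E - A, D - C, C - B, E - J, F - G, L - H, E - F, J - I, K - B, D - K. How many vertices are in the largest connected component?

Starting from H we can reach H, L. That is one component of size 2.
Starting from B we can reach B, C, D, K. That is one component of size 4.
Starting from A we can reach A, E, F, G, I, J. That is one component of size 6.
The largest has 6 vertices.

6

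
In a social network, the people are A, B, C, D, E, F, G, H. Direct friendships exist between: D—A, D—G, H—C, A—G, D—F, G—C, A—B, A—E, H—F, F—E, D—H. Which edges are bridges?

The edges on the cycle D-A-E-F-D are not bridges since each lies on that cycle.
But removing A—B disconnects A from B — this is a bridge.

A-B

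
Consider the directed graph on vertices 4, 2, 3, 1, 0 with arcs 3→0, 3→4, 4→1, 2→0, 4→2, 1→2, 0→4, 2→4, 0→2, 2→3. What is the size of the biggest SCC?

5

{0, 1, 2, 3, 4} are all mutually reachable — one SCC of size 5.
The largest has 5 vertices.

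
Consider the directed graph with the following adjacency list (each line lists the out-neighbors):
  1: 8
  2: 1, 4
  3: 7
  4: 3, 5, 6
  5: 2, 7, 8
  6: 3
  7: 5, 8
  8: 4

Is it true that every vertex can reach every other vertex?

Yes

From 4 we can reach every vertex (1, 2, 3, 4, 5, 6, 7, 8), and every vertex can reach 4 (1, 2, 3, 4, 5, 6, 7, 8). So the whole graph is one strongly connected component.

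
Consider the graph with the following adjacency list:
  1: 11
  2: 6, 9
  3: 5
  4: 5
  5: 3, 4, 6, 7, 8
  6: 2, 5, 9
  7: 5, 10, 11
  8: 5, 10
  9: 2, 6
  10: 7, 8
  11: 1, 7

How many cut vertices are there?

Removing 5 increases the component count from 1 to 4, so 5 is a cut vertex.
Removing 6 increases the component count from 1 to 2, so 6 is a cut vertex.
Removing 7 increases the component count from 1 to 2, so 7 is a cut vertex.
Likewise 11 is a cut vertex.
By contrast removing 9 leaves 1 component; it is not a cut vertex. No other vertex is a cut vertex either.

4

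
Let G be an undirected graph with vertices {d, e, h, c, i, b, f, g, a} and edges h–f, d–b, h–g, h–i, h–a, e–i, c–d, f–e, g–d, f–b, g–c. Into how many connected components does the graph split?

1

Starting from a we can reach a, b, c, d, e, f, g, h, i. That is one component of size 9.
Total: 1 component.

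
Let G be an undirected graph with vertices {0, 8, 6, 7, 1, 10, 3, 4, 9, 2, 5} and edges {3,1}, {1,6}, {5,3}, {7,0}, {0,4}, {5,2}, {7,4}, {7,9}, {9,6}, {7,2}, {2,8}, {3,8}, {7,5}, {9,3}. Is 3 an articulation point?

No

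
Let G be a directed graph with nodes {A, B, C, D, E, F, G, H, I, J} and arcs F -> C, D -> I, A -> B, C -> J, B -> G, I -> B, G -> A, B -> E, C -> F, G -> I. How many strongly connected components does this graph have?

{A, B, G, I} are all mutually reachable — one SCC of size 4.
{C, F} are all mutually reachable — one SCC of size 2.
{D} is an SCC by itself.
{J} is an SCC by itself.
{H} is an SCC by itself.
(and 1 more singleton SCC)
That gives 6 strongly connected components.

6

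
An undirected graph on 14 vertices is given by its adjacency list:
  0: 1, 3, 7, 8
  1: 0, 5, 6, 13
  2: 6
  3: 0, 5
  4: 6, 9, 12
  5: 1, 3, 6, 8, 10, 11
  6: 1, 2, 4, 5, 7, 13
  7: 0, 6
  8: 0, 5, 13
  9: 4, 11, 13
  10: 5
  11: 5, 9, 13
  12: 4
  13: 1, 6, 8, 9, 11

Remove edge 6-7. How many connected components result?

1

6 and 7 are still connected via 6-1-0-7, so the component count stays at 1.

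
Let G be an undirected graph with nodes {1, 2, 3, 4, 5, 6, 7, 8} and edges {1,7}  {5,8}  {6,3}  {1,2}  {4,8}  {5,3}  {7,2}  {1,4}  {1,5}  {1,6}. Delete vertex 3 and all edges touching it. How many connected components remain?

1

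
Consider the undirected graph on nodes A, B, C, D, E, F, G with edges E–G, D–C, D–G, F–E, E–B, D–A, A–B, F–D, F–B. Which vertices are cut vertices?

Removing D increases the component count from 1 to 2, so D is a cut vertex.
By contrast removing E leaves 1 component; it is not a cut vertex. No other vertex is a cut vertex either.

D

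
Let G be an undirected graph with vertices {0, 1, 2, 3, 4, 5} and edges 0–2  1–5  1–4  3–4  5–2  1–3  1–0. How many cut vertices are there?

Removing 1 increases the component count from 1 to 2, so 1 is a cut vertex.
By contrast removing 4 leaves 1 component; it is not a cut vertex. No other vertex is a cut vertex either.

1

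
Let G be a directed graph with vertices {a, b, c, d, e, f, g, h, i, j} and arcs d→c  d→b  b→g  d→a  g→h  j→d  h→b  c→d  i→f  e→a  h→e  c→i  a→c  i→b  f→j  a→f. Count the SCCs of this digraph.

1

{a, b, c, d, e, f, g, h, i, j} are all mutually reachable — one SCC of size 10.
That gives 1 strongly connected component.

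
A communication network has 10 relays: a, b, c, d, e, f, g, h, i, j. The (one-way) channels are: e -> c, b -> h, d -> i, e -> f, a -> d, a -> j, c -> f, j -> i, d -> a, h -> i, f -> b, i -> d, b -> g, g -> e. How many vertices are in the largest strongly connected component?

{b, c, e, f, g} are all mutually reachable — one SCC of size 5.
{a, d, i, j} are all mutually reachable — one SCC of size 4.
{h} is an SCC by itself.
The largest has 5 vertices.

5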